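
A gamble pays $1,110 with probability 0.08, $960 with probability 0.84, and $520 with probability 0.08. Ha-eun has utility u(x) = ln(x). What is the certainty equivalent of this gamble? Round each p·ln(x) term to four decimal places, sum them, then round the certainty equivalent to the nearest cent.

E[u] = 0.08·ln(1110) + 0.84·ln(960) + 0.08·ln(520) = 0.5610 + 5.7682 + 0.5003 = 6.8295
CE = e^6.8295 ≈ 924.73

$924.73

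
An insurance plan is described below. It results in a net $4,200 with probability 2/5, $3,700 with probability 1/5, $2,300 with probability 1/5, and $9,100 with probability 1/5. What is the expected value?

EV = 2/5 × 4200 + 1/5 × 3700 + 1/5 × 2300 + 1/5 × 9100 = 1680 + 740 + 460 + 1820 = 4700

$4,700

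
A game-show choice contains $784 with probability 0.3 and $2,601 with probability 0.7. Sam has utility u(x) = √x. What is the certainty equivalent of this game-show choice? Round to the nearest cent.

E[u] = 0.3·√784 + 0.7·√2601 = 0.3·28 + 0.7·51 = 44.1
CE = (44.1)² = 1944.81

$1,944.81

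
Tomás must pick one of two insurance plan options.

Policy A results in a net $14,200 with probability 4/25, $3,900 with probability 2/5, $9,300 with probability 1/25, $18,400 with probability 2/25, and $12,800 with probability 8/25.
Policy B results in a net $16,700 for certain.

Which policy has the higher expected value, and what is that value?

Policy A = 4/25 × 14200 + 2/5 × 3900 + 1/25 × 9300 + 2/25 × 18400 + 8/25 × 12800 = 2272 + 1560 + 372 + 1472 + 4096 = 9772
Policy B: 16700 (certain)

Policy B ($16,700)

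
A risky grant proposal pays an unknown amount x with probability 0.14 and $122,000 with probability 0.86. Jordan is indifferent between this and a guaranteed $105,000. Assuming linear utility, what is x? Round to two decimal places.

x = $571.43

0.14·x + 0.86·122000 = 105000
0.14·x = 105000 − 104920 = 80
x = 80 / 0.14 = 571.4286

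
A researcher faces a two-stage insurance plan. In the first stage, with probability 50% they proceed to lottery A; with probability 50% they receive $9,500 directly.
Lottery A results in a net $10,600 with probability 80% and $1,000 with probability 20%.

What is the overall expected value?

$9,090

EV(A) = 0.8 × 10600 + 0.2 × 1000 = 8480 + 200 = 8680
Branch B: 9500 (certain)
Overall = 0.5 × 8680 + 0.5 × 9500 = 4340 + 4750 = 9090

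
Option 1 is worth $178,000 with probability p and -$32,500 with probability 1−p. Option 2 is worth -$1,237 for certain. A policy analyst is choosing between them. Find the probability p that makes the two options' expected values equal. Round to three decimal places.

p = 0.149

p·178000 + (1−p)·(-32500) = -1237
210500p − 32500 = -1237
p = (-1237 + 32500) / 210500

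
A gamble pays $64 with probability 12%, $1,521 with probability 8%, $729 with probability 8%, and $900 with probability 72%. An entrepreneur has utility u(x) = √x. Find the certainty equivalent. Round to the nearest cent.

E[u] = 0.12·√64 + 0.08·√1521 + 0.08·√729 + 0.72·√900 = 0.12·8 + 0.08·39 + 0.08·27 + 0.72·30 = 27.84
CE = (27.84)² = 775.0656

$775.07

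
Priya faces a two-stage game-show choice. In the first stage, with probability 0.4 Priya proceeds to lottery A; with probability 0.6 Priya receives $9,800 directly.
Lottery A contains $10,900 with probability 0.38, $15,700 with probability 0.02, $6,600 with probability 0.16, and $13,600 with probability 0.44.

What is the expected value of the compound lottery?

EV(A) = 0.38 × 10900 + 0.02 × 15700 + 0.16 × 6600 + 0.44 × 13600 = 4142 + 314 + 1056 + 5984 = 11496
Branch B: 9800 (certain)
Overall = 0.4 × 11496 + 0.6 × 9800 = 4598.4 + 5880 = 10478.4

$10,478.40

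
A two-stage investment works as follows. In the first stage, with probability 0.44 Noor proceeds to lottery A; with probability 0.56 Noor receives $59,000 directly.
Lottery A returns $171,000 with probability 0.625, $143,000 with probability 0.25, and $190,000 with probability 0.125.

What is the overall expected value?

$106,245

EV(A) = 0.625 × 171000 + 0.25 × 143000 + 0.125 × 190000 = 106875 + 35750 + 23750 = 166375
Branch B: 59000 (certain)
Overall = 0.44 × 166375 + 0.56 × 59000 = 73205 + 33040 = 106245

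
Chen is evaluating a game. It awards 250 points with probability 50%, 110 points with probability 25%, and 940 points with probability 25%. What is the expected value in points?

387.5 points

EV = 0.5 × 250 + 0.25 × 110 + 0.25 × 940 = 125 + 27.5 + 235 = 387.5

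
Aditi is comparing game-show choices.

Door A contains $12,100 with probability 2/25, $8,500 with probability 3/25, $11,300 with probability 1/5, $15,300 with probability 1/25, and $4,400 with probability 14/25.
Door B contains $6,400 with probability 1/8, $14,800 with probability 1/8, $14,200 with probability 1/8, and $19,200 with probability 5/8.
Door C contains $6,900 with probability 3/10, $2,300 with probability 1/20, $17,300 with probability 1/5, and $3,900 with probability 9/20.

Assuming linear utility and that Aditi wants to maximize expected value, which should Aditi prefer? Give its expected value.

Door B ($16,425)

Door A = 2/25 × 12100 + 3/25 × 8500 + 1/5 × 11300 + 1/25 × 15300 + 14/25 × 4400 = 968 + 1020 + 2260 + 612 + 2464 = 7324
Door B = 1/8 × 6400 + 1/8 × 14800 + 1/8 × 14200 + 5/8 × 19200 = 800 + 1850 + 1775 + 12000 = 16425
Door C = 3/10 × 6900 + 1/20 × 2300 + 1/5 × 17300 + 9/20 × 3900 = 2070 + 115 + 3460 + 1755 = 7400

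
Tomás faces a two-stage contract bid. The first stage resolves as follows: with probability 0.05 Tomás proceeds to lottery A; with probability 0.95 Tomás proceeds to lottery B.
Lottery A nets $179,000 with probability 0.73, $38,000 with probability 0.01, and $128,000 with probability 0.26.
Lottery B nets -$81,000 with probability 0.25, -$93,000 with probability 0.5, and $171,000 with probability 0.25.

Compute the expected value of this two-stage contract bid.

-$14,583.50

EV(A) = 0.73 × 179000 + 0.01 × 38000 + 0.26 × 128000 = 130670 + 380 + 33280 = 164330
EV(B) = 0.25 × (-81000) + 0.5 × (-93000) + 0.25 × 171000 = -20250 − 46500 + 42750 = -24000
Overall = 0.05 × 164330 + 0.95 × (-24000) = 8216.5 − 22800 = -14583.5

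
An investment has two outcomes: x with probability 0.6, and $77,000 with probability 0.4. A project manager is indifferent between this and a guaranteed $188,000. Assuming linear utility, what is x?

0.6·x + 0.4·77000 = 188000
0.6·x = 188000 − 30800 = 157200
x = 157200 / 0.6 = 262000

x = $262,000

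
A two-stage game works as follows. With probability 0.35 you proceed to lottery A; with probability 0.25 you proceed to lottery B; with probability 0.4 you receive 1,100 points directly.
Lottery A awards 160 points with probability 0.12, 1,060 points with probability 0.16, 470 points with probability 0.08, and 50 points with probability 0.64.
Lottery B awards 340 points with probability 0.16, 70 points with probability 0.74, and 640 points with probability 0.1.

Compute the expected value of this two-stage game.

572.99 points

EV(A) = 0.12 × 160 + 0.16 × 1060 + 0.08 × 470 + 0.64 × 50 = 19.2 + 169.6 + 37.6 + 32 = 258.4
EV(B) = 0.16 × 340 + 0.74 × 70 + 0.1 × 640 = 54.4 + 51.8 + 64 = 170.2
Branch C: 1100 (certain)
Overall = 0.35 × 258.4 + 0.25 × 170.2 + 0.4 × 1100 = 90.44 + 42.55 + 440 = 572.99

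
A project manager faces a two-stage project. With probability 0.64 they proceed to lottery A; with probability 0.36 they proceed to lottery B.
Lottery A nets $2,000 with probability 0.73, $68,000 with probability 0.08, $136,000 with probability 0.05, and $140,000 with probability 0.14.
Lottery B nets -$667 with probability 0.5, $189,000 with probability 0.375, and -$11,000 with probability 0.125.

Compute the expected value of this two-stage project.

$46,211.94

EV(A) = 0.73 × 2000 + 0.08 × 68000 + 0.05 × 136000 + 0.14 × 140000 = 1460 + 5440 + 6800 + 19600 = 33300
EV(B) = 0.5 × (-667) + 0.375 × 189000 + 0.125 × (-11000) = -333.5 + 70875 − 1375 = 69166.5
Overall = 0.64 × 33300 + 0.36 × 69166.5 = 21312 + 24899.94 = 46211.94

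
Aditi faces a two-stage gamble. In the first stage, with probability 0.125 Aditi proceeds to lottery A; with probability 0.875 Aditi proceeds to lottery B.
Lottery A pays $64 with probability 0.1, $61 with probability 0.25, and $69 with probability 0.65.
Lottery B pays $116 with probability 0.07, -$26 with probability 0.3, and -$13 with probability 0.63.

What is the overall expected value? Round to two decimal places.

$1.43

EV(A) = 0.1 × 64 + 0.25 × 61 + 0.65 × 69 = 6.4 + 15.25 + 44.85 = 66.5
EV(B) = 0.07 × 116 + 0.3 × (-26) + 0.63 × (-13) = 8.12 − 7.8 − 8.19 = -7.87
Overall = 0.125 × 66.5 + 0.875 × (-7.87) = 8.3125 − 6.88625 = 1.42625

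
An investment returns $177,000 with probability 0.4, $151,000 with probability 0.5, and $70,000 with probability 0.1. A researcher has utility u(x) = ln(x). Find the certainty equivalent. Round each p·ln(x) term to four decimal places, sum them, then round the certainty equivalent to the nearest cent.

E[u] = 0.4·ln(177000) + 0.5·ln(151000) + 0.1·ln(70000) = 4.8336 + 5.9625 + 1.1156 = 11.9117
CE = e^11.9117 ≈ 148999.76

$148,999.76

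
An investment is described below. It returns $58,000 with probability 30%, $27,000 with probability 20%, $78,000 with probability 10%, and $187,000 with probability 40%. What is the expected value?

EV = 0.3 × 58000 + 0.2 × 27000 + 0.1 × 78000 + 0.4 × 187000 = 17400 + 5400 + 7800 + 74800 = 105400

$105,400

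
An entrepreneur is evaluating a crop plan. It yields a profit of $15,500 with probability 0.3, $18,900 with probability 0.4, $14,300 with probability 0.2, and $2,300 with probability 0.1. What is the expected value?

EV = 0.3 × 15500 + 0.4 × 18900 + 0.2 × 14300 + 0.1 × 2300 = 4650 + 7560 + 2860 + 230 = 15300

$15,300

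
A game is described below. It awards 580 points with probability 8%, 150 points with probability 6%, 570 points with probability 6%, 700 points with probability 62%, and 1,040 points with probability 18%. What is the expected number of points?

710.8 points

EV = 0.08 × 580 + 0.06 × 150 + 0.06 × 570 + 0.62 × 700 + 0.18 × 1040 = 46.4 + 9 + 34.2 + 434 + 187.2 = 710.8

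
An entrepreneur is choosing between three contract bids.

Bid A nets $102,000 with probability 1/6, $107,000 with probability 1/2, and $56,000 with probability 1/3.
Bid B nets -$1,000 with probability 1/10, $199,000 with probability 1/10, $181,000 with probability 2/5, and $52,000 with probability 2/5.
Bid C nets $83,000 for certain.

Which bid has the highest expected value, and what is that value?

Bid A = 1/6 × 102000 + 1/2 × 107000 + 1/3 × 56000 = 17000 + 53500 + 18666.6667 = 89166.6667
Bid B = 1/10 × (-1000) + 1/10 × 199000 + 2/5 × 181000 + 2/5 × 52000 = -100 + 19900 + 72400 + 20800 = 113000
Bid C: 83000 (certain)

Bid B ($113,000)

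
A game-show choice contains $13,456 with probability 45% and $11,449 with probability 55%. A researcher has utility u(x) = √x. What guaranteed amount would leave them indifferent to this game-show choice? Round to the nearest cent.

$12,332.10

E[u] = 0.45·√13456 + 0.55·√11449 = 0.45·116 + 0.55·107 = 111.05
CE = (111.05)² = 12332.1025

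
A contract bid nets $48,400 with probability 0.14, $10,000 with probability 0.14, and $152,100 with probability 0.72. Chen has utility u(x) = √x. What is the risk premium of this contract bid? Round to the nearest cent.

$11,672.64

E[u] = 0.14·√48400 + 0.14·√10000 + 0.72·√152100 = 0.14·220 + 0.14·100 + 0.72·390 = 325.6
CE = (325.6)² = 106015.36
Risk premium = EV − CE = 117688 − 106015.36 = 11672.64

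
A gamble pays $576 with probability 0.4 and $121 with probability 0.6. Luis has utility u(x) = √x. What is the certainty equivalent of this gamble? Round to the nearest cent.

E[u] = 0.4·√576 + 0.6·√121 = 0.4·24 + 0.6·11 = 16.2
CE = (16.2)² = 262.44

$262.44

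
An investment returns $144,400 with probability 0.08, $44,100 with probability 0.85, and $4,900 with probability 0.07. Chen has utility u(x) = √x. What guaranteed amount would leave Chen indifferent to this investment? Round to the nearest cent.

$45,710.44

E[u] = 0.08·√144400 + 0.85·√44100 + 0.07·√4900 = 0.08·380 + 0.85·210 + 0.07·70 = 213.8
CE = (213.8)² = 45710.44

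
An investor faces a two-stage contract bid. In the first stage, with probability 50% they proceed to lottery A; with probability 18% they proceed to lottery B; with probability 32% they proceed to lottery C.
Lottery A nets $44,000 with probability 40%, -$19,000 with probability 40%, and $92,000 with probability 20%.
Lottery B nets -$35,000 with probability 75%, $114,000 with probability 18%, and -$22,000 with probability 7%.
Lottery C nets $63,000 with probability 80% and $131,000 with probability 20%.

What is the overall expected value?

$37,403.40

EV(A) = 0.4 × 44000 + 0.4 × (-19000) + 0.2 × 92000 = 17600 − 7600 + 18400 = 28400
EV(B) = 0.75 × (-35000) + 0.18 × 114000 + 0.07 × (-22000) = -26250 + 20520 − 1540 = -7270
EV(C) = 0.8 × 63000 + 0.2 × 131000 = 50400 + 26200 = 76600
Overall = 0.5 × 28400 + 0.18 × (-7270) + 0.32 × 76600 = 14200 − 1308.6 + 24512 = 37403.4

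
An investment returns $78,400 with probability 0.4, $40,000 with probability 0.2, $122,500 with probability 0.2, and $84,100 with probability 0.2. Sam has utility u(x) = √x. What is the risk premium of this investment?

$2,280

E[u] = 0.4·√78400 + 0.2·√40000 + 0.2·√122500 + 0.2·√84100 = 0.4·280 + 0.2·200 + 0.2·350 + 0.2·290 = 280
CE = (280)² = 78400
Risk premium = EV − CE = 80680 − 78400 = 2280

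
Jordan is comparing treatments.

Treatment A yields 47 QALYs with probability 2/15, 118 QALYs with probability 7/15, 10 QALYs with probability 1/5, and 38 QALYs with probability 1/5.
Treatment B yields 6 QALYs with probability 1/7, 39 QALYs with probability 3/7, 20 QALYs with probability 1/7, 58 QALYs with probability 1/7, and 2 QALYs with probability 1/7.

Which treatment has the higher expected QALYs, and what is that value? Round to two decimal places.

Treatment A = 2/15 × 47 + 7/15 × 118 + 1/5 × 10 + 1/5 × 38 = 6.2667 + 55.0667 + 2 + 7.6 = 70.9333
Treatment B = 1/7 × 6 + 3/7 × 39 + 1/7 × 20 + 1/7 × 58 + 1/7 × 2 = 0.8571 + 16.7143 + 2.8571 + 8.2857 + 0.2857 = 29

Treatment A (70.93 QALYs)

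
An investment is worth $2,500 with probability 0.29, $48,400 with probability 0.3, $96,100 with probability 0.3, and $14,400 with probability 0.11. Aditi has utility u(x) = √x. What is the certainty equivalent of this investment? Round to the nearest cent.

$34,856.89

E[u] = 0.29·√2500 + 0.3·√48400 + 0.3·√96100 + 0.11·√14400 = 0.29·50 + 0.3·220 + 0.3·310 + 0.11·120 = 186.7
CE = (186.7)² = 34856.89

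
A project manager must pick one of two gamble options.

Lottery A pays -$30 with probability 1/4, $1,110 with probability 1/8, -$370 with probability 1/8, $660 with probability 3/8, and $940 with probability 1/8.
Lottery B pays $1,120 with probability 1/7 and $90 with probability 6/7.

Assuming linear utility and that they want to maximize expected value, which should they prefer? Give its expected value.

Lottery A = 1/4 × (-30) + 1/8 × 1110 + 1/8 × (-370) + 3/8 × 660 + 1/8 × 940 = -7.5 + 138.75 − 46.25 + 247.5 + 117.5 = 450
Lottery B = 1/7 × 1120 + 6/7 × 90 = 160 + 77.1429 = 237.1429

Lottery A ($450)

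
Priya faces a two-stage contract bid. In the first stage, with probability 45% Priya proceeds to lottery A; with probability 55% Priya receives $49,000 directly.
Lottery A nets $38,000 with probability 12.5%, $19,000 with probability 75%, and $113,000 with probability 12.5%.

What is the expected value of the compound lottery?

EV(A) = 0.125 × 38000 + 0.75 × 19000 + 0.125 × 113000 = 4750 + 14250 + 14125 = 33125
Branch B: 49000 (certain)
Overall = 0.45 × 33125 + 0.55 × 49000 = 14906.25 + 26950 = 41856.25

$41,856.25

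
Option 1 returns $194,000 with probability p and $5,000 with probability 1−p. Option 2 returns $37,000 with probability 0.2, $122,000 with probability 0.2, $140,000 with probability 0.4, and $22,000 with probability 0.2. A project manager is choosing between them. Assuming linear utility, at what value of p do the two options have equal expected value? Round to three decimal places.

EV(Option 2) = 0.2 × 37000 + 0.2 × 122000 + 0.4 × 140000 + 0.2 × 22000 = 7400 + 24400 + 56000 + 4400 = 92200
p·194000 + (1−p)·5000 = 92200
189000p + 5000 = 92200
p = (92200 − 5000) / 189000

p = 0.461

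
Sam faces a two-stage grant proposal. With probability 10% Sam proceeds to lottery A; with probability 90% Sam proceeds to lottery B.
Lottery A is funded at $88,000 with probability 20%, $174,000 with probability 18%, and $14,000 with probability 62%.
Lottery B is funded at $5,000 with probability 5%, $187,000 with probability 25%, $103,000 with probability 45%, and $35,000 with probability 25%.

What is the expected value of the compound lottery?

$97,650

EV(A) = 0.2 × 88000 + 0.18 × 174000 + 0.62 × 14000 = 17600 + 31320 + 8680 = 57600
EV(B) = 0.05 × 5000 + 0.25 × 187000 + 0.45 × 103000 + 0.25 × 35000 = 250 + 46750 + 46350 + 8750 = 102100
Overall = 0.1 × 57600 + 0.9 × 102100 = 5760 + 91890 = 97650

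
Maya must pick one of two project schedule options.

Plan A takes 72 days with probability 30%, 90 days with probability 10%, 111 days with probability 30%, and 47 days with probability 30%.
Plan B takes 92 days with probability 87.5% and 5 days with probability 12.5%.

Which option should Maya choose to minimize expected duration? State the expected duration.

Plan A = 0.3 × 72 + 0.1 × 90 + 0.3 × 111 + 0.3 × 47 = 21.6 + 9 + 33.3 + 14.1 = 78
Plan B = 0.875 × 92 + 0.125 × 5 = 80.5 + 0.625 = 81.125

Plan A (78 days)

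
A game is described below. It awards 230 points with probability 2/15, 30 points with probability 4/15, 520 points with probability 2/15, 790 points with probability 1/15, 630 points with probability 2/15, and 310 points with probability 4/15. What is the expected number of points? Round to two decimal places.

327.33 points

EV = 2/15 × 230 + 4/15 × 30 + 2/15 × 520 + 1/15 × 790 + 2/15 × 630 + 4/15 × 310 = 30.6667 + 8 + 69.3333 + 52.6667 + 84 + 82.6667 = 327.3333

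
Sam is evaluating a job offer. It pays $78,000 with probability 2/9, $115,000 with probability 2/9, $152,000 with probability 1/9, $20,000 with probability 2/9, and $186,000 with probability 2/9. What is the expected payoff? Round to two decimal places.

$105,555.56

EV = 2/9 × 78000 + 2/9 × 115000 + 1/9 × 152000 + 2/9 × 20000 + 2/9 × 186000 = 17333.3333 + 25555.5556 + 16888.8889 + 4444.4444 + 41333.3333 = 105555.5556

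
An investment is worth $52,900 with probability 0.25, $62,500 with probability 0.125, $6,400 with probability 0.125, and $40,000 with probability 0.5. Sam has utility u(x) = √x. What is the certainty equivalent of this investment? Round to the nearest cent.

E[u] = 0.25·√52900 + 0.125·√62500 + 0.125·√6400 + 0.5·√40000 = 0.25·230 + 0.125·250 + 0.125·80 + 0.5·200 = 198.75
CE = (198.75)² = 39501.5625

$39,501.56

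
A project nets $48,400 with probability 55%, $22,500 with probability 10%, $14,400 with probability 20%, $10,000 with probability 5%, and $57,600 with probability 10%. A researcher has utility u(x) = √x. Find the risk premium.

E[u] = 0.55·√48400 + 0.1·√22500 + 0.2·√14400 + 0.05·√10000 + 0.1·√57600 = 0.55·220 + 0.1·150 + 0.2·120 + 0.05·100 + 0.1·240 = 189
CE = (189)² = 35721
Risk premium = EV − CE = 38010 − 35721 = 2289

$2,289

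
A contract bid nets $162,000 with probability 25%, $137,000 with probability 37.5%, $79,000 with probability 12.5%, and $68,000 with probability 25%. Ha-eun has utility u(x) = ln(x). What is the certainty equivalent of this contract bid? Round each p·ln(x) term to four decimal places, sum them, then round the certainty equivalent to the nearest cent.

$111,937.95

E[u] = 0.25·ln(162000) + 0.375·ln(137000) + 0.125·ln(79000) + 0.25·ln(68000) = 2.9988 + 4.4354 + 1.4097 + 2.7818 = 11.6257
CE = e^11.6257 ≈ 111937.95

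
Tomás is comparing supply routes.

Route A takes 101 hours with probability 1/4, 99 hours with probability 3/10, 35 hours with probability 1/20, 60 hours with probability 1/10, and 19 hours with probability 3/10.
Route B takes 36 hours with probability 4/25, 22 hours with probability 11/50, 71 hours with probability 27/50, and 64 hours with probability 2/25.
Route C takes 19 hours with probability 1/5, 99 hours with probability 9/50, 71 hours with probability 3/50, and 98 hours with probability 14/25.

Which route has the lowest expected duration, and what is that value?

Route A = 1/4 × 101 + 3/10 × 99 + 1/20 × 35 + 1/10 × 60 + 3/10 × 19 = 25.25 + 29.7 + 1.75 + 6 + 5.7 = 68.4
Route B = 4/25 × 36 + 11/50 × 22 + 27/50 × 71 + 2/25 × 64 = 5.76 + 4.84 + 38.34 + 5.12 = 54.06
Route C = 1/5 × 19 + 9/50 × 99 + 3/50 × 71 + 14/25 × 98 = 3.8 + 17.82 + 4.26 + 54.88 = 80.76

Route B (54.06 hours)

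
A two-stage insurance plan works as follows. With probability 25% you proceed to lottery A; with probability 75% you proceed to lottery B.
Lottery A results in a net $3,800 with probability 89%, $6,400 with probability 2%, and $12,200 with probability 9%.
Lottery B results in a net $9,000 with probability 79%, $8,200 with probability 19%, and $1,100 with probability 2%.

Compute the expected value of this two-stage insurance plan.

EV(A) = 0.89 × 3800 + 0.02 × 6400 + 0.09 × 12200 = 3382 + 128 + 1098 = 4608
EV(B) = 0.79 × 9000 + 0.19 × 8200 + 0.02 × 1100 = 7110 + 1558 + 22 = 8690
Overall = 0.25 × 4608 + 0.75 × 8690 = 1152 + 6517.5 = 7669.5

$7,669.50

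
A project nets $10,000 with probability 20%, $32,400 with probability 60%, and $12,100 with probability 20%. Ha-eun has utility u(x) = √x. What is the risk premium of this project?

E[u] = 0.2·√10000 + 0.6·√32400 + 0.2·√12100 = 0.2·100 + 0.6·180 + 0.2·110 = 150
CE = (150)² = 22500
Risk premium = EV − CE = 23860 − 22500 = 1360

$1,360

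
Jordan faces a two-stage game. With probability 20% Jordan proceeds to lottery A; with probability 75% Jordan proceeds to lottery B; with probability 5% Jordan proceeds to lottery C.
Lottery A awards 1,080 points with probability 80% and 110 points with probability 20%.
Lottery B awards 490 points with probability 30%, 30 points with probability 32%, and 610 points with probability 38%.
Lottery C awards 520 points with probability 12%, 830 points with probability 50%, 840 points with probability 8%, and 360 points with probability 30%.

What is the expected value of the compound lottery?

501.13 points

EV(A) = 0.8 × 1080 + 0.2 × 110 = 864 + 22 = 886
EV(B) = 0.3 × 490 + 0.32 × 30 + 0.38 × 610 = 147 + 9.6 + 231.8 = 388.4
EV(C) = 0.12 × 520 + 0.5 × 830 + 0.08 × 840 + 0.3 × 360 = 62.4 + 415 + 67.2 + 108 = 652.6
Overall = 0.2 × 886 + 0.75 × 388.4 + 0.05 × 652.6 = 177.2 + 291.3 + 32.63 = 501.13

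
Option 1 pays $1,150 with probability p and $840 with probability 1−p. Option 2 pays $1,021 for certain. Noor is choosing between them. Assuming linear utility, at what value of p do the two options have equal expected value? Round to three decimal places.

p·1150 + (1−p)·840 = 1021
310p + 840 = 1021
p = (1021 − 840) / 310

p = 0.584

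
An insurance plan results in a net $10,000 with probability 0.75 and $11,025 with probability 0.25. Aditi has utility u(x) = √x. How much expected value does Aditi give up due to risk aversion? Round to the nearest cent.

$4.69

E[u] = 0.75·√10000 + 0.25·√11025 = 0.75·100 + 0.25·105 = 101.25
CE = (101.25)² = 10251.5625
Risk premium = EV − CE = 10256.25 − 10251.5625 = 4.6875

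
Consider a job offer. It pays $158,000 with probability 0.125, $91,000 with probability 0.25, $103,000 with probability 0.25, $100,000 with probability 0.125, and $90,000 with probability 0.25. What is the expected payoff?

$103,250

EV = 0.125 × 158000 + 0.25 × 91000 + 0.25 × 103000 + 0.125 × 100000 + 0.25 × 90000 = 19750 + 22750 + 25750 + 12500 + 22500 = 103250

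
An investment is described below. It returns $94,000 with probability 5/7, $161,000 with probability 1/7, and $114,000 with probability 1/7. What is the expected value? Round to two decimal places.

$106,428.57

EV = 5/7 × 94000 + 1/7 × 161000 + 1/7 × 114000 = 67142.8571 + 23000 + 16285.7143 = 106428.5714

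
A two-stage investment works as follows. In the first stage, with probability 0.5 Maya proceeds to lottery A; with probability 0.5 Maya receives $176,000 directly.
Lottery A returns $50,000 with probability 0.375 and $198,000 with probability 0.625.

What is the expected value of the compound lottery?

EV(A) = 0.375 × 50000 + 0.625 × 198000 = 18750 + 123750 = 142500
Branch B: 176000 (certain)
Overall = 0.5 × 142500 + 0.5 × 176000 = 71250 + 88000 = 159250

$159,250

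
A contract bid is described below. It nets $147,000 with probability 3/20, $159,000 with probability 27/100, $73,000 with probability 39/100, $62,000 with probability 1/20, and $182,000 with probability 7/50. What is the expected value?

EV = 3/20 × 147000 + 27/100 × 159000 + 39/100 × 73000 + 1/20 × 62000 + 7/50 × 182000 = 22050 + 42930 + 28470 + 3100 + 25480 = 122030

$122,030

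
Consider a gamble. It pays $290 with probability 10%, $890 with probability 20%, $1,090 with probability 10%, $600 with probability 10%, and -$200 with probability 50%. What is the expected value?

$276

EV = 0.1 × 290 + 0.2 × 890 + 0.1 × 1090 + 0.1 × 600 + 0.5 × (-200) = 29 + 178 + 109 + 60 − 100 = 276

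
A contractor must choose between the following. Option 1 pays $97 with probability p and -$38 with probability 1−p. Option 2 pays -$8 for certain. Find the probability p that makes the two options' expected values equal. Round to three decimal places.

p = 0.222

p·97 + (1−p)·(-38) = -8
135p − 38 = -8
p = (-8 + 38) / 135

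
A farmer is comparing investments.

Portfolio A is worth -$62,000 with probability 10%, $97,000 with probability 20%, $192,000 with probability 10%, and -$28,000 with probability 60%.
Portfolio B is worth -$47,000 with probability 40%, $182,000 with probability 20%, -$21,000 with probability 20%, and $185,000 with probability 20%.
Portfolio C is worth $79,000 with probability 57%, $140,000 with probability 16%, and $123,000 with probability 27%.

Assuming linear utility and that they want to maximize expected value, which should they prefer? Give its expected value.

Portfolio C ($100,640)

Portfolio A = 0.1 × (-62000) + 0.2 × 97000 + 0.1 × 192000 + 0.6 × (-28000) = -6200 + 19400 + 19200 − 16800 = 15600
Portfolio B = 0.4 × (-47000) + 0.2 × 182000 + 0.2 × (-21000) + 0.2 × 185000 = -18800 + 36400 − 4200 + 37000 = 50400
Portfolio C = 0.57 × 79000 + 0.16 × 140000 + 0.27 × 123000 = 45030 + 22400 + 33210 = 100640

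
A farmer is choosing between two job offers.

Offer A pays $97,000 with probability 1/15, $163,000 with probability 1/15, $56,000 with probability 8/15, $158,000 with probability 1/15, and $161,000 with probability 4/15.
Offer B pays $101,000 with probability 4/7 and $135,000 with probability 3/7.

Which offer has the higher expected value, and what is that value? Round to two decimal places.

Offer B ($115,571.43)

Offer A = 1/15 × 97000 + 1/15 × 163000 + 8/15 × 56000 + 1/15 × 158000 + 4/15 × 161000 = 6466.6667 + 10866.6667 + 29866.6667 + 10533.3333 + 42933.3333 = 100666.6667
Offer B = 4/7 × 101000 + 3/7 × 135000 = 57714.2857 + 57857.1429 = 115571.4286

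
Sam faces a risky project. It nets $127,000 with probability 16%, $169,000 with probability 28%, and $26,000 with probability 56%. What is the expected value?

$82,200

EV = 0.16 × 127000 + 0.28 × 169000 + 0.56 × 26000 = 20320 + 47320 + 14560 = 82200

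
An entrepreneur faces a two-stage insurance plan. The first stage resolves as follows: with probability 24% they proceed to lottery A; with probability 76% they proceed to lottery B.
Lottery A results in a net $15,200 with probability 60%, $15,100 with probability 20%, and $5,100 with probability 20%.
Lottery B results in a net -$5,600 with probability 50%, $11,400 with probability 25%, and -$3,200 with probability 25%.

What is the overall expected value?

EV(A) = 0.6 × 15200 + 0.2 × 15100 + 0.2 × 5100 = 9120 + 3020 + 1020 = 13160
EV(B) = 0.5 × (-5600) + 0.25 × 11400 + 0.25 × (-3200) = -2800 + 2850 − 800 = -750
Overall = 0.24 × 13160 + 0.76 × (-750) = 3158.4 − 570 = 2588.4

$2,588.40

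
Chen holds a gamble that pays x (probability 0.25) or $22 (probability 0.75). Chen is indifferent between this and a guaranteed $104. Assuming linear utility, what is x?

0.25·x + 0.75·22 = 104
0.25·x = 104 − 16.5 = 87.5
x = 87.5 / 0.25 = 350

x = $350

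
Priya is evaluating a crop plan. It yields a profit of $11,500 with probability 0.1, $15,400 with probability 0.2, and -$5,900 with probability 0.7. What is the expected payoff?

EV = 0.1 × 11500 + 0.2 × 15400 + 0.7 × (-5900) = 1150 + 3080 − 4130 = 100

$100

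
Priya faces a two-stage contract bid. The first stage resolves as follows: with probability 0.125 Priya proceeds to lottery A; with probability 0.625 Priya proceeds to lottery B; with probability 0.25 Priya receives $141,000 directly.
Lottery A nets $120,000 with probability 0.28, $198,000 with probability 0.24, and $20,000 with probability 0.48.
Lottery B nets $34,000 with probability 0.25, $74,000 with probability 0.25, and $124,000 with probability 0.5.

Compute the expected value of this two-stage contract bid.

$102,215

EV(A) = 0.28 × 120000 + 0.24 × 198000 + 0.48 × 20000 = 33600 + 47520 + 9600 = 90720
EV(B) = 0.25 × 34000 + 0.25 × 74000 + 0.5 × 124000 = 8500 + 18500 + 62000 = 89000
Branch C: 141000 (certain)
Overall = 0.125 × 90720 + 0.625 × 89000 + 0.25 × 141000 = 11340 + 55625 + 35250 = 102215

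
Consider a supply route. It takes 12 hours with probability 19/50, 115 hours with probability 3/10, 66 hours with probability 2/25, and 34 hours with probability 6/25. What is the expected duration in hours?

EV = 19/50 × 12 + 3/10 × 115 + 2/25 × 66 + 6/25 × 34 = 4.56 + 34.5 + 5.28 + 8.16 = 52.5

52.5 hours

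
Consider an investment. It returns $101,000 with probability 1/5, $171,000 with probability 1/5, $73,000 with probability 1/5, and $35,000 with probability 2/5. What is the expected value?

EV = 1/5 × 101000 + 1/5 × 171000 + 1/5 × 73000 + 2/5 × 35000 = 20200 + 34200 + 14600 + 14000 = 83000

$83,000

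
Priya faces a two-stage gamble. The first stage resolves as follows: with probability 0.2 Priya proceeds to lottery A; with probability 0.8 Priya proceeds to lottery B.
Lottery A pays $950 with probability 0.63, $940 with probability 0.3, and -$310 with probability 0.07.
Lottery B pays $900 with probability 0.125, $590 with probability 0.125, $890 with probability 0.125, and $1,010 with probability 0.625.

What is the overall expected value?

EV(A) = 0.63 × 950 + 0.3 × 940 + 0.07 × (-310) = 598.5 + 282 − 21.7 = 858.8
EV(B) = 0.125 × 900 + 0.125 × 590 + 0.125 × 890 + 0.625 × 1010 = 112.5 + 73.75 + 111.25 + 631.25 = 928.75
Overall = 0.2 × 858.8 + 0.8 × 928.75 = 171.76 + 743 = 914.76

$914.76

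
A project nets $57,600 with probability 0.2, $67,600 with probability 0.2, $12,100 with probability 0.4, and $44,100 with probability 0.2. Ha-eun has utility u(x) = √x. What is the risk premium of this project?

$4,104

E[u] = 0.2·√57600 + 0.2·√67600 + 0.4·√12100 + 0.2·√44100 = 0.2·240 + 0.2·260 + 0.4·110 + 0.2·210 = 186
CE = (186)² = 34596
Risk premium = EV − CE = 38700 − 34596 = 4104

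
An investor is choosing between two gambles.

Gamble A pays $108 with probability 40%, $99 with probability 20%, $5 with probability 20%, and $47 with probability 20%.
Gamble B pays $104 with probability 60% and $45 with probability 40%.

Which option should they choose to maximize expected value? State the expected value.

Gamble B ($80.40)

Gamble A = 0.4 × 108 + 0.2 × 99 + 0.2 × 5 + 0.2 × 47 = 43.2 + 19.8 + 1 + 9.4 = 73.4
Gamble B = 0.6 × 104 + 0.4 × 45 = 62.4 + 18 = 80.4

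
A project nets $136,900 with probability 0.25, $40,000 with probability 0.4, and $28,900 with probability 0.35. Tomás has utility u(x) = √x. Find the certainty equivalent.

E[u] = 0.25·√136900 + 0.4·√40000 + 0.35·√28900 = 0.25·370 + 0.4·200 + 0.35·170 = 232
CE = (232)² = 53824

$53,824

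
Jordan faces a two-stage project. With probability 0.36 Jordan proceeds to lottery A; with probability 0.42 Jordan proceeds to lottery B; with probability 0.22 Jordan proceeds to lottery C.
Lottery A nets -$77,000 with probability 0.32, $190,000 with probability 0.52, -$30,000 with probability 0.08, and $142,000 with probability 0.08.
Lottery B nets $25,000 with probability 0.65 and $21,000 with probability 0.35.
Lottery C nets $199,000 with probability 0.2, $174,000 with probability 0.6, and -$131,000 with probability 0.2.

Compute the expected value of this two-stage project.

$65,795.20

EV(A) = 0.32 × (-77000) + 0.52 × 190000 + 0.08 × (-30000) + 0.08 × 142000 = -24640 + 98800 − 2400 + 11360 = 83120
EV(B) = 0.65 × 25000 + 0.35 × 21000 = 16250 + 7350 = 23600
EV(C) = 0.2 × 199000 + 0.6 × 174000 + 0.2 × (-131000) = 39800 + 104400 − 26200 = 118000
Overall = 0.36 × 83120 + 0.42 × 23600 + 0.22 × 118000 = 29923.2 + 9912 + 25960 = 65795.2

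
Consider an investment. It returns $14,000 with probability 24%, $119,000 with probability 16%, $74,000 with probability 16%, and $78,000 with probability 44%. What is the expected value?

$68,560

EV = 0.24 × 14000 + 0.16 × 119000 + 0.16 × 74000 + 0.44 × 78000 = 3360 + 19040 + 11840 + 34320 = 68560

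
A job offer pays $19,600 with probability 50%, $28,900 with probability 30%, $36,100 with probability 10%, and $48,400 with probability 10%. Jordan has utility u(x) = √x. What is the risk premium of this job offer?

E[u] = 0.5·√19600 + 0.3·√28900 + 0.1·√36100 + 0.1·√48400 = 0.5·140 + 0.3·170 + 0.1·190 + 0.1·220 = 162
CE = (162)² = 26244
Risk premium = EV − CE = 26920 − 26244 = 676

$676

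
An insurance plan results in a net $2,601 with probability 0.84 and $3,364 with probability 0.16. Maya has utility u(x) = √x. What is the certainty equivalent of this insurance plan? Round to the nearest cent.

$2,716.49

E[u] = 0.84·√2601 + 0.16·√3364 = 0.84·51 + 0.16·58 = 52.12
CE = (52.12)² = 2716.4944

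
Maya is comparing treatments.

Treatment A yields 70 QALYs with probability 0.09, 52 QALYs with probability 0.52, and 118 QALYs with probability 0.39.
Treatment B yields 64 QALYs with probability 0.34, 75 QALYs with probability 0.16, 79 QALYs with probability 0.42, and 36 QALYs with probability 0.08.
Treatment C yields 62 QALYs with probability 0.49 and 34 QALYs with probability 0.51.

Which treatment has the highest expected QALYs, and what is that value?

Treatment A = 0.09 × 70 + 0.52 × 52 + 0.39 × 118 = 6.3 + 27.04 + 46.02 = 79.36
Treatment B = 0.34 × 64 + 0.16 × 75 + 0.42 × 79 + 0.08 × 36 = 21.76 + 12 + 33.18 + 2.88 = 69.82
Treatment C = 0.49 × 62 + 0.51 × 34 = 30.38 + 17.34 = 47.72

Treatment A (79.36 QALYs)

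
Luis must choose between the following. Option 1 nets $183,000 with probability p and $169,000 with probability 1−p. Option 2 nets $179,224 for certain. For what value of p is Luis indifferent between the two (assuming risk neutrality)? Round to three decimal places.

p = 0.730

p·183000 + (1−p)·169000 = 179224
14000p + 169000 = 179224
p = (179224 − 169000) / 14000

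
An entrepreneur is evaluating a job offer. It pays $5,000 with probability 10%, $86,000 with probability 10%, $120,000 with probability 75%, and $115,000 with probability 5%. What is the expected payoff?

$104,850

EV = 0.1 × 5000 + 0.1 × 86000 + 0.75 × 120000 + 0.05 × 115000 = 500 + 8600 + 90000 + 5750 = 104850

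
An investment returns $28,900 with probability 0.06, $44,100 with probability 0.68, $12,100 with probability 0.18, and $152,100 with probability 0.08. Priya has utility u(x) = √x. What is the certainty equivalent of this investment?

$41,616

E[u] = 0.06·√28900 + 0.68·√44100 + 0.18·√12100 + 0.08·√152100 = 0.06·170 + 0.68·210 + 0.18·110 + 0.08·390 = 204
CE = (204)² = 41616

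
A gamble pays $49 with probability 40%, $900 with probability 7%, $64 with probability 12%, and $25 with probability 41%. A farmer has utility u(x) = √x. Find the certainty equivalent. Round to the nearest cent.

E[u] = 0.4·√49 + 0.07·√900 + 0.12·√64 + 0.41·√25 = 0.4·7 + 0.07·30 + 0.12·8 + 0.41·5 = 7.91
CE = (7.91)² = 62.5681

$62.57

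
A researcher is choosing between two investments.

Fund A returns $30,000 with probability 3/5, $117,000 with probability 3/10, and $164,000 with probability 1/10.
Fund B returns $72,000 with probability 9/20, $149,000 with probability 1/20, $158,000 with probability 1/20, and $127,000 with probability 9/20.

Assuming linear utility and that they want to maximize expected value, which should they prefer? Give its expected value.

Fund A = 3/5 × 30000 + 3/10 × 117000 + 1/10 × 164000 = 18000 + 35100 + 16400 = 69500
Fund B = 9/20 × 72000 + 1/20 × 149000 + 1/20 × 158000 + 9/20 × 127000 = 32400 + 7450 + 7900 + 57150 = 104900

Fund B ($104,900)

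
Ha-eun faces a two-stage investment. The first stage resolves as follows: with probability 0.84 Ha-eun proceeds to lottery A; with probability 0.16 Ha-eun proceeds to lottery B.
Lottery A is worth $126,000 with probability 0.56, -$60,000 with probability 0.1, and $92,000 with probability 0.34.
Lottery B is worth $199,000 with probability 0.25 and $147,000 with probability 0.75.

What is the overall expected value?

EV(A) = 0.56 × 126000 + 0.1 × (-60000) + 0.34 × 92000 = 70560 − 6000 + 31280 = 95840
EV(B) = 0.25 × 199000 + 0.75 × 147000 = 49750 + 110250 = 160000
Overall = 0.84 × 95840 + 0.16 × 160000 = 80505.6 + 25600 = 106105.6

$106,105.60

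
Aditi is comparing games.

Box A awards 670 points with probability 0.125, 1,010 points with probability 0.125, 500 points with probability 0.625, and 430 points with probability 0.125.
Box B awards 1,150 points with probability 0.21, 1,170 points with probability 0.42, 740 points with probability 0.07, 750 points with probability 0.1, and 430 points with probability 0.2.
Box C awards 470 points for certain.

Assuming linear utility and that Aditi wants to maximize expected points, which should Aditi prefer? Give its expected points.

Box A = 0.125 × 670 + 0.125 × 1010 + 0.625 × 500 + 0.125 × 430 = 83.75 + 126.25 + 312.5 + 53.75 = 576.25
Box B = 0.21 × 1150 + 0.42 × 1170 + 0.07 × 740 + 0.1 × 750 + 0.2 × 430 = 241.5 + 491.4 + 51.8 + 75 + 86 = 945.7
Box C: 470 (certain)

Box B (945.7 points)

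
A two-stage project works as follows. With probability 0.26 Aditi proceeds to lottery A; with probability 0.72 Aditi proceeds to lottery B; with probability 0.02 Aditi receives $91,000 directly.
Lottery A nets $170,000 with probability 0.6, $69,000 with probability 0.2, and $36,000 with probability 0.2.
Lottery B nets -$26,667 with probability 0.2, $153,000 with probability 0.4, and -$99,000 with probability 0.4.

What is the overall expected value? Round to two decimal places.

EV(A) = 0.6 × 170000 + 0.2 × 69000 + 0.2 × 36000 = 102000 + 13800 + 7200 = 123000
EV(B) = 0.2 × (-26667) + 0.4 × 153000 + 0.4 × (-99000) = -5333.4 + 61200 − 39600 = 16266.6
Branch C: 91000 (certain)
Overall = 0.26 × 123000 + 0.72 × 16266.6 + 0.02 × 91000 = 31980 + 11711.952 + 1820 = 45511.952

$45,511.95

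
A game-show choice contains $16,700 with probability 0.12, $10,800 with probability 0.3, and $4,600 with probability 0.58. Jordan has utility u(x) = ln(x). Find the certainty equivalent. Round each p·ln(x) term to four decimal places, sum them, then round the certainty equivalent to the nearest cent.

E[u] = 0.12·ln(16700) + 0.3·ln(10800) + 0.58·ln(4600) = 1.1668 + 2.7862 + 4.8916 = 8.8446
CE = e^8.8446 ≈ 6936.83

$6,936.83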